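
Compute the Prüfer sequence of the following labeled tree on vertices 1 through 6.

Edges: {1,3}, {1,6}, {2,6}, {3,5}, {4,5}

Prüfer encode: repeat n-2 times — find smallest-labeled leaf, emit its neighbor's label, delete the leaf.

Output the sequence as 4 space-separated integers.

Step 1: leaves = {2,4}. Remove smallest leaf 2, emit neighbor 6.
Step 2: leaves = {4,6}. Remove smallest leaf 4, emit neighbor 5.
Step 3: leaves = {5,6}. Remove smallest leaf 5, emit neighbor 3.
Step 4: leaves = {3,6}. Remove smallest leaf 3, emit neighbor 1.
Done: 2 vertices remain (1, 6). Sequence = [6 5 3 1]

Answer: 6 5 3 1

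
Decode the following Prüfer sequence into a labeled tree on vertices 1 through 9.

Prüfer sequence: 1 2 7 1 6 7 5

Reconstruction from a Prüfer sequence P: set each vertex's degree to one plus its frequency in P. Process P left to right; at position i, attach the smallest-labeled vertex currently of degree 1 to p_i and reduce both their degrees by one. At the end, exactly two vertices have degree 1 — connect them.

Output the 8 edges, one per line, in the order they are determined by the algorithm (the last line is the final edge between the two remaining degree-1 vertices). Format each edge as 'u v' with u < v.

Initial degrees: {1:3, 2:2, 3:1, 4:1, 5:2, 6:2, 7:3, 8:1, 9:1}
Step 1: smallest deg-1 vertex = 3, p_1 = 1. Add edge {1,3}. Now deg[3]=0, deg[1]=2.
Step 2: smallest deg-1 vertex = 4, p_2 = 2. Add edge {2,4}. Now deg[4]=0, deg[2]=1.
Step 3: smallest deg-1 vertex = 2, p_3 = 7. Add edge {2,7}. Now deg[2]=0, deg[7]=2.
Step 4: smallest deg-1 vertex = 8, p_4 = 1. Add edge {1,8}. Now deg[8]=0, deg[1]=1.
Step 5: smallest deg-1 vertex = 1, p_5 = 6. Add edge {1,6}. Now deg[1]=0, deg[6]=1.
Step 6: smallest deg-1 vertex = 6, p_6 = 7. Add edge {6,7}. Now deg[6]=0, deg[7]=1.
Step 7: smallest deg-1 vertex = 7, p_7 = 5. Add edge {5,7}. Now deg[7]=0, deg[5]=1.
Final: two remaining deg-1 vertices are 5, 9. Add edge {5,9}.

Answer: 1 3
2 4
2 7
1 8
1 6
6 7
5 7
5 9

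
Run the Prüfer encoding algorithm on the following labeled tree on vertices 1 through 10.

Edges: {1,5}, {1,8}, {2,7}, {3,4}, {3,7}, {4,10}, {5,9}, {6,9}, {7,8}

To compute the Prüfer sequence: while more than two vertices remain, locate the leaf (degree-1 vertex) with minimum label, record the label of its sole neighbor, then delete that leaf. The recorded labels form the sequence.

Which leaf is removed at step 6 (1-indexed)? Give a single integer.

Answer: 8

Derivation:
Step 1: current leaves = {2,6,10}. Remove leaf 2 (neighbor: 7).
Step 2: current leaves = {6,10}. Remove leaf 6 (neighbor: 9).
Step 3: current leaves = {9,10}. Remove leaf 9 (neighbor: 5).
Step 4: current leaves = {5,10}. Remove leaf 5 (neighbor: 1).
Step 5: current leaves = {1,10}. Remove leaf 1 (neighbor: 8).
Step 6: current leaves = {8,10}. Remove leaf 8 (neighbor: 7).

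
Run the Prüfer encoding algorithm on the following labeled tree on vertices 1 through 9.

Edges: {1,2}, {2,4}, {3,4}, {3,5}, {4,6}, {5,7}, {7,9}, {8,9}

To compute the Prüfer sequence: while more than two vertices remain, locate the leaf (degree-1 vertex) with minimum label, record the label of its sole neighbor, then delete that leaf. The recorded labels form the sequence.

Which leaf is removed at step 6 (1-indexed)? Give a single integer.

Answer: 5

Derivation:
Step 1: current leaves = {1,6,8}. Remove leaf 1 (neighbor: 2).
Step 2: current leaves = {2,6,8}. Remove leaf 2 (neighbor: 4).
Step 3: current leaves = {6,8}. Remove leaf 6 (neighbor: 4).
Step 4: current leaves = {4,8}. Remove leaf 4 (neighbor: 3).
Step 5: current leaves = {3,8}. Remove leaf 3 (neighbor: 5).
Step 6: current leaves = {5,8}. Remove leaf 5 (neighbor: 7).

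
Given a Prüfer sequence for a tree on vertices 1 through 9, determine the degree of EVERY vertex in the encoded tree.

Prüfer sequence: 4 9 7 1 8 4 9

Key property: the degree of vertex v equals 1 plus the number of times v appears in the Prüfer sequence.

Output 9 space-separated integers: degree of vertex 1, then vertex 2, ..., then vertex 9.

Answer: 2 1 1 3 1 1 2 2 3

Derivation:
p_1 = 4: count[4] becomes 1
p_2 = 9: count[9] becomes 1
p_3 = 7: count[7] becomes 1
p_4 = 1: count[1] becomes 1
p_5 = 8: count[8] becomes 1
p_6 = 4: count[4] becomes 2
p_7 = 9: count[9] becomes 2
Degrees (1 + count): deg[1]=1+1=2, deg[2]=1+0=1, deg[3]=1+0=1, deg[4]=1+2=3, deg[5]=1+0=1, deg[6]=1+0=1, deg[7]=1+1=2, deg[8]=1+1=2, deg[9]=1+2=3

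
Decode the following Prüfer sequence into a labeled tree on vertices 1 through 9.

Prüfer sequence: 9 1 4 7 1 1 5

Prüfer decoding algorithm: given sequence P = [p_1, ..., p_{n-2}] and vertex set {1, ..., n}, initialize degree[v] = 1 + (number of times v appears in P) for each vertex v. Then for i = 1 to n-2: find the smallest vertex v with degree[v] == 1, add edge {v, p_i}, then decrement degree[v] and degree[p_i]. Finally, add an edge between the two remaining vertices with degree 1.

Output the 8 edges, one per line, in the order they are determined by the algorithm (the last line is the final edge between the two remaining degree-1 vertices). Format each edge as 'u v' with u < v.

Answer: 2 9
1 3
4 6
4 7
1 7
1 8
1 5
5 9

Derivation:
Initial degrees: {1:4, 2:1, 3:1, 4:2, 5:2, 6:1, 7:2, 8:1, 9:2}
Step 1: smallest deg-1 vertex = 2, p_1 = 9. Add edge {2,9}. Now deg[2]=0, deg[9]=1.
Step 2: smallest deg-1 vertex = 3, p_2 = 1. Add edge {1,3}. Now deg[3]=0, deg[1]=3.
Step 3: smallest deg-1 vertex = 6, p_3 = 4. Add edge {4,6}. Now deg[6]=0, deg[4]=1.
Step 4: smallest deg-1 vertex = 4, p_4 = 7. Add edge {4,7}. Now deg[4]=0, deg[7]=1.
Step 5: smallest deg-1 vertex = 7, p_5 = 1. Add edge {1,7}. Now deg[7]=0, deg[1]=2.
Step 6: smallest deg-1 vertex = 8, p_6 = 1. Add edge {1,8}. Now deg[8]=0, deg[1]=1.
Step 7: smallest deg-1 vertex = 1, p_7 = 5. Add edge {1,5}. Now deg[1]=0, deg[5]=1.
Final: two remaining deg-1 vertices are 5, 9. Add edge {5,9}.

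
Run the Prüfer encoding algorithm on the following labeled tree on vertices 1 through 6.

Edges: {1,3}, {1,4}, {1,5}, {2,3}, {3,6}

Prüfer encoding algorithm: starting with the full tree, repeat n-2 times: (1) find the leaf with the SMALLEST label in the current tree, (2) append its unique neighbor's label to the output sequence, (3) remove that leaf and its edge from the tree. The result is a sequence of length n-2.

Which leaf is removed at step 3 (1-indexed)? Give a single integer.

Answer: 5

Derivation:
Step 1: current leaves = {2,4,5,6}. Remove leaf 2 (neighbor: 3).
Step 2: current leaves = {4,5,6}. Remove leaf 4 (neighbor: 1).
Step 3: current leaves = {5,6}. Remove leaf 5 (neighbor: 1).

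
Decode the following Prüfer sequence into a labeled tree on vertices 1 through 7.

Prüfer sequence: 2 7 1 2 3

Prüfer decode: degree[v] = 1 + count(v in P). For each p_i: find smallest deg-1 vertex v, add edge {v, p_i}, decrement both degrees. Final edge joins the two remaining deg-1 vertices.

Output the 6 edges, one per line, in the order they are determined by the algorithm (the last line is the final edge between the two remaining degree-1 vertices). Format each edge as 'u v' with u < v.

Initial degrees: {1:2, 2:3, 3:2, 4:1, 5:1, 6:1, 7:2}
Step 1: smallest deg-1 vertex = 4, p_1 = 2. Add edge {2,4}. Now deg[4]=0, deg[2]=2.
Step 2: smallest deg-1 vertex = 5, p_2 = 7. Add edge {5,7}. Now deg[5]=0, deg[7]=1.
Step 3: smallest deg-1 vertex = 6, p_3 = 1. Add edge {1,6}. Now deg[6]=0, deg[1]=1.
Step 4: smallest deg-1 vertex = 1, p_4 = 2. Add edge {1,2}. Now deg[1]=0, deg[2]=1.
Step 5: smallest deg-1 vertex = 2, p_5 = 3. Add edge {2,3}. Now deg[2]=0, deg[3]=1.
Final: two remaining deg-1 vertices are 3, 7. Add edge {3,7}.

Answer: 2 4
5 7
1 6
1 2
2 3
3 7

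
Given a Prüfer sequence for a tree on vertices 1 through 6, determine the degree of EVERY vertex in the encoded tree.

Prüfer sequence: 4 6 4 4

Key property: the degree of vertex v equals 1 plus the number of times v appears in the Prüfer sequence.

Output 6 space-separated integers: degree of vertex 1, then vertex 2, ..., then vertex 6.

p_1 = 4: count[4] becomes 1
p_2 = 6: count[6] becomes 1
p_3 = 4: count[4] becomes 2
p_4 = 4: count[4] becomes 3
Degrees (1 + count): deg[1]=1+0=1, deg[2]=1+0=1, deg[3]=1+0=1, deg[4]=1+3=4, deg[5]=1+0=1, deg[6]=1+1=2

Answer: 1 1 1 4 1 2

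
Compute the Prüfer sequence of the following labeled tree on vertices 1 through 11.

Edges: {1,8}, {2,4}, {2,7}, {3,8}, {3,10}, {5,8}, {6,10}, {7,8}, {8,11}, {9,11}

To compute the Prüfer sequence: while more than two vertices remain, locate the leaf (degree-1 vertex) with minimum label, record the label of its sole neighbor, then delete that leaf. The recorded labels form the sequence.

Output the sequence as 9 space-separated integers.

Step 1: leaves = {1,4,5,6,9}. Remove smallest leaf 1, emit neighbor 8.
Step 2: leaves = {4,5,6,9}. Remove smallest leaf 4, emit neighbor 2.
Step 3: leaves = {2,5,6,9}. Remove smallest leaf 2, emit neighbor 7.
Step 4: leaves = {5,6,7,9}. Remove smallest leaf 5, emit neighbor 8.
Step 5: leaves = {6,7,9}. Remove smallest leaf 6, emit neighbor 10.
Step 6: leaves = {7,9,10}. Remove smallest leaf 7, emit neighbor 8.
Step 7: leaves = {9,10}. Remove smallest leaf 9, emit neighbor 11.
Step 8: leaves = {10,11}. Remove smallest leaf 10, emit neighbor 3.
Step 9: leaves = {3,11}. Remove smallest leaf 3, emit neighbor 8.
Done: 2 vertices remain (8, 11). Sequence = [8 2 7 8 10 8 11 3 8]

Answer: 8 2 7 8 10 8 11 3 8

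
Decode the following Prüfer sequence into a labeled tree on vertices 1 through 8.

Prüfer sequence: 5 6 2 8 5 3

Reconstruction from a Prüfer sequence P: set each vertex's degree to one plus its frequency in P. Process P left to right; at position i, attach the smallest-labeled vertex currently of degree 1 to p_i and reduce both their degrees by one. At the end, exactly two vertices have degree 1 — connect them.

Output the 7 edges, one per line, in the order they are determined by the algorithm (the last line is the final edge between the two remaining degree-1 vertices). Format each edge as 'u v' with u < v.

Initial degrees: {1:1, 2:2, 3:2, 4:1, 5:3, 6:2, 7:1, 8:2}
Step 1: smallest deg-1 vertex = 1, p_1 = 5. Add edge {1,5}. Now deg[1]=0, deg[5]=2.
Step 2: smallest deg-1 vertex = 4, p_2 = 6. Add edge {4,6}. Now deg[4]=0, deg[6]=1.
Step 3: smallest deg-1 vertex = 6, p_3 = 2. Add edge {2,6}. Now deg[6]=0, deg[2]=1.
Step 4: smallest deg-1 vertex = 2, p_4 = 8. Add edge {2,8}. Now deg[2]=0, deg[8]=1.
Step 5: smallest deg-1 vertex = 7, p_5 = 5. Add edge {5,7}. Now deg[7]=0, deg[5]=1.
Step 6: smallest deg-1 vertex = 5, p_6 = 3. Add edge {3,5}. Now deg[5]=0, deg[3]=1.
Final: two remaining deg-1 vertices are 3, 8. Add edge {3,8}.

Answer: 1 5
4 6
2 6
2 8
5 7
3 5
3 8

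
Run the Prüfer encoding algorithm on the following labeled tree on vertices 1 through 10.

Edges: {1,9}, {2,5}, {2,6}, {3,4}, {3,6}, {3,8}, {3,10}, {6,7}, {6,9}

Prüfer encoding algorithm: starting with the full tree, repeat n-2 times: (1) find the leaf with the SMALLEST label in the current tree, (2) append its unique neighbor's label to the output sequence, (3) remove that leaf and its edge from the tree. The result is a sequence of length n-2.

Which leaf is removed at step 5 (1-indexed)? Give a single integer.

Step 1: current leaves = {1,4,5,7,8,10}. Remove leaf 1 (neighbor: 9).
Step 2: current leaves = {4,5,7,8,9,10}. Remove leaf 4 (neighbor: 3).
Step 3: current leaves = {5,7,8,9,10}. Remove leaf 5 (neighbor: 2).
Step 4: current leaves = {2,7,8,9,10}. Remove leaf 2 (neighbor: 6).
Step 5: current leaves = {7,8,9,10}. Remove leaf 7 (neighbor: 6).

Answer: 7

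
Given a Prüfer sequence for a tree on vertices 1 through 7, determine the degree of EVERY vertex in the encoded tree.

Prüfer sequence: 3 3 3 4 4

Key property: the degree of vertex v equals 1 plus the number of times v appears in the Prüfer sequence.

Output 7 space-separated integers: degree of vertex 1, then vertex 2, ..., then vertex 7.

Answer: 1 1 4 3 1 1 1

Derivation:
p_1 = 3: count[3] becomes 1
p_2 = 3: count[3] becomes 2
p_3 = 3: count[3] becomes 3
p_4 = 4: count[4] becomes 1
p_5 = 4: count[4] becomes 2
Degrees (1 + count): deg[1]=1+0=1, deg[2]=1+0=1, deg[3]=1+3=4, deg[4]=1+2=3, deg[5]=1+0=1, deg[6]=1+0=1, deg[7]=1+0=1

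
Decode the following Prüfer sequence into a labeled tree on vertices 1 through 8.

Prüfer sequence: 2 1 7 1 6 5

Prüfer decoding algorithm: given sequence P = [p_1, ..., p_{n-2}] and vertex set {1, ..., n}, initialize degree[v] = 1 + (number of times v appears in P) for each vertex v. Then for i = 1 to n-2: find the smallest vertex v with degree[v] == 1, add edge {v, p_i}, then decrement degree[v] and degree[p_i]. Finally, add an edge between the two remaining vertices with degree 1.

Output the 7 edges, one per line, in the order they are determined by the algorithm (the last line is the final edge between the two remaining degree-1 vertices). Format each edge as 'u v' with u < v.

Answer: 2 3
1 2
4 7
1 7
1 6
5 6
5 8

Derivation:
Initial degrees: {1:3, 2:2, 3:1, 4:1, 5:2, 6:2, 7:2, 8:1}
Step 1: smallest deg-1 vertex = 3, p_1 = 2. Add edge {2,3}. Now deg[3]=0, deg[2]=1.
Step 2: smallest deg-1 vertex = 2, p_2 = 1. Add edge {1,2}. Now deg[2]=0, deg[1]=2.
Step 3: smallest deg-1 vertex = 4, p_3 = 7. Add edge {4,7}. Now deg[4]=0, deg[7]=1.
Step 4: smallest deg-1 vertex = 7, p_4 = 1. Add edge {1,7}. Now deg[7]=0, deg[1]=1.
Step 5: smallest deg-1 vertex = 1, p_5 = 6. Add edge {1,6}. Now deg[1]=0, deg[6]=1.
Step 6: smallest deg-1 vertex = 6, p_6 = 5. Add edge {5,6}. Now deg[6]=0, deg[5]=1.
Final: two remaining deg-1 vertices are 5, 8. Add edge {5,8}.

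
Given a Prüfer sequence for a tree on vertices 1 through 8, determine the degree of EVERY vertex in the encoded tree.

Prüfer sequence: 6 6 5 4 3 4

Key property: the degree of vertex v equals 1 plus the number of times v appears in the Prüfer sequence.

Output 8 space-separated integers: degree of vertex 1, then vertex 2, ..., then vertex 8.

Answer: 1 1 2 3 2 3 1 1

Derivation:
p_1 = 6: count[6] becomes 1
p_2 = 6: count[6] becomes 2
p_3 = 5: count[5] becomes 1
p_4 = 4: count[4] becomes 1
p_5 = 3: count[3] becomes 1
p_6 = 4: count[4] becomes 2
Degrees (1 + count): deg[1]=1+0=1, deg[2]=1+0=1, deg[3]=1+1=2, deg[4]=1+2=3, deg[5]=1+1=2, deg[6]=1+2=3, deg[7]=1+0=1, deg[8]=1+0=1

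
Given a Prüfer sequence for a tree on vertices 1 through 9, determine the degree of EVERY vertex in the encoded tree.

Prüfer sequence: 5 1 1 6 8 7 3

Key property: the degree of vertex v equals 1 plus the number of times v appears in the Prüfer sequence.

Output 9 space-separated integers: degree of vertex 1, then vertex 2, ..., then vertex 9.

p_1 = 5: count[5] becomes 1
p_2 = 1: count[1] becomes 1
p_3 = 1: count[1] becomes 2
p_4 = 6: count[6] becomes 1
p_5 = 8: count[8] becomes 1
p_6 = 7: count[7] becomes 1
p_7 = 3: count[3] becomes 1
Degrees (1 + count): deg[1]=1+2=3, deg[2]=1+0=1, deg[3]=1+1=2, deg[4]=1+0=1, deg[5]=1+1=2, deg[6]=1+1=2, deg[7]=1+1=2, deg[8]=1+1=2, deg[9]=1+0=1

Answer: 3 1 2 1 2 2 2 2 1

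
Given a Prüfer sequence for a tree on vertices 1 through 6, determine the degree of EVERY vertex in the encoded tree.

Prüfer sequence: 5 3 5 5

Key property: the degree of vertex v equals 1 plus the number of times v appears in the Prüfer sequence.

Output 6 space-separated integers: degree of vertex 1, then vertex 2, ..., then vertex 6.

p_1 = 5: count[5] becomes 1
p_2 = 3: count[3] becomes 1
p_3 = 5: count[5] becomes 2
p_4 = 5: count[5] becomes 3
Degrees (1 + count): deg[1]=1+0=1, deg[2]=1+0=1, deg[3]=1+1=2, deg[4]=1+0=1, deg[5]=1+3=4, deg[6]=1+0=1

Answer: 1 1 2 1 4 1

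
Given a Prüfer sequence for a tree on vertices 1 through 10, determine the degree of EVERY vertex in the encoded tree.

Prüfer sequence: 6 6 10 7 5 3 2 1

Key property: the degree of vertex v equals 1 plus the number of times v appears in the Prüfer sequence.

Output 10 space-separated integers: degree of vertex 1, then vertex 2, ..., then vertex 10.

p_1 = 6: count[6] becomes 1
p_2 = 6: count[6] becomes 2
p_3 = 10: count[10] becomes 1
p_4 = 7: count[7] becomes 1
p_5 = 5: count[5] becomes 1
p_6 = 3: count[3] becomes 1
p_7 = 2: count[2] becomes 1
p_8 = 1: count[1] becomes 1
Degrees (1 + count): deg[1]=1+1=2, deg[2]=1+1=2, deg[3]=1+1=2, deg[4]=1+0=1, deg[5]=1+1=2, deg[6]=1+2=3, deg[7]=1+1=2, deg[8]=1+0=1, deg[9]=1+0=1, deg[10]=1+1=2

Answer: 2 2 2 1 2 3 2 1 1 2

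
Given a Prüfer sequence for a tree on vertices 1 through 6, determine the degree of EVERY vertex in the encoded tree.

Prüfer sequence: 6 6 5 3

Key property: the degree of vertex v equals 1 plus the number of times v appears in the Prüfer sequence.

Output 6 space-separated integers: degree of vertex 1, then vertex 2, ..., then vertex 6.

Answer: 1 1 2 1 2 3

Derivation:
p_1 = 6: count[6] becomes 1
p_2 = 6: count[6] becomes 2
p_3 = 5: count[5] becomes 1
p_4 = 3: count[3] becomes 1
Degrees (1 + count): deg[1]=1+0=1, deg[2]=1+0=1, deg[3]=1+1=2, deg[4]=1+0=1, deg[5]=1+1=2, deg[6]=1+2=3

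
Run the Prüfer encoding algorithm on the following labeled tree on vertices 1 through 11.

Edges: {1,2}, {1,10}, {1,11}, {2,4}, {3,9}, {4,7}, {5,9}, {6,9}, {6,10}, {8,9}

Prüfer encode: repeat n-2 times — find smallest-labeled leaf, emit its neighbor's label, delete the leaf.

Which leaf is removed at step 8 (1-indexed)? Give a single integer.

Answer: 6

Derivation:
Step 1: current leaves = {3,5,7,8,11}. Remove leaf 3 (neighbor: 9).
Step 2: current leaves = {5,7,8,11}. Remove leaf 5 (neighbor: 9).
Step 3: current leaves = {7,8,11}. Remove leaf 7 (neighbor: 4).
Step 4: current leaves = {4,8,11}. Remove leaf 4 (neighbor: 2).
Step 5: current leaves = {2,8,11}. Remove leaf 2 (neighbor: 1).
Step 6: current leaves = {8,11}. Remove leaf 8 (neighbor: 9).
Step 7: current leaves = {9,11}. Remove leaf 9 (neighbor: 6).
Step 8: current leaves = {6,11}. Remove leaf 6 (neighbor: 10).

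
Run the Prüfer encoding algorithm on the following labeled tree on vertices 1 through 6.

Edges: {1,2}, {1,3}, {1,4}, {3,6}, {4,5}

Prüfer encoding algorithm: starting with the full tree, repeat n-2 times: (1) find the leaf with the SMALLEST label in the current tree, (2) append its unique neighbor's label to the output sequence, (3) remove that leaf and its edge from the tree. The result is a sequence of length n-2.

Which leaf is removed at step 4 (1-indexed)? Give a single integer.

Answer: 1

Derivation:
Step 1: current leaves = {2,5,6}. Remove leaf 2 (neighbor: 1).
Step 2: current leaves = {5,6}. Remove leaf 5 (neighbor: 4).
Step 3: current leaves = {4,6}. Remove leaf 4 (neighbor: 1).
Step 4: current leaves = {1,6}. Remove leaf 1 (neighbor: 3).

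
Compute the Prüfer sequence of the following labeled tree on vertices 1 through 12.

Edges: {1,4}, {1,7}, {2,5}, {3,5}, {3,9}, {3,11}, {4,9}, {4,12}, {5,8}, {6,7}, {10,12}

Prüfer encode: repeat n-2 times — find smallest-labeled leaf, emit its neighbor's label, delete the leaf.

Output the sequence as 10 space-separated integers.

Answer: 5 7 1 4 5 3 12 3 9 4

Derivation:
Step 1: leaves = {2,6,8,10,11}. Remove smallest leaf 2, emit neighbor 5.
Step 2: leaves = {6,8,10,11}. Remove smallest leaf 6, emit neighbor 7.
Step 3: leaves = {7,8,10,11}. Remove smallest leaf 7, emit neighbor 1.
Step 4: leaves = {1,8,10,11}. Remove smallest leaf 1, emit neighbor 4.
Step 5: leaves = {8,10,11}. Remove smallest leaf 8, emit neighbor 5.
Step 6: leaves = {5,10,11}. Remove smallest leaf 5, emit neighbor 3.
Step 7: leaves = {10,11}. Remove smallest leaf 10, emit neighbor 12.
Step 8: leaves = {11,12}. Remove smallest leaf 11, emit neighbor 3.
Step 9: leaves = {3,12}. Remove smallest leaf 3, emit neighbor 9.
Step 10: leaves = {9,12}. Remove smallest leaf 9, emit neighbor 4.
Done: 2 vertices remain (4, 12). Sequence = [5 7 1 4 5 3 12 3 9 4]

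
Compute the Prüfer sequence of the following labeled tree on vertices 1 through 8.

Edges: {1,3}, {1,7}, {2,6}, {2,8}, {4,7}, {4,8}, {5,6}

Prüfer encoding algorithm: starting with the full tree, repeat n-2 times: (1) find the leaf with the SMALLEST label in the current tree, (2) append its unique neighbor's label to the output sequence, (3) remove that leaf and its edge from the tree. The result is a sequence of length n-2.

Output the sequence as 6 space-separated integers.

Step 1: leaves = {3,5}. Remove smallest leaf 3, emit neighbor 1.
Step 2: leaves = {1,5}. Remove smallest leaf 1, emit neighbor 7.
Step 3: leaves = {5,7}. Remove smallest leaf 5, emit neighbor 6.
Step 4: leaves = {6,7}. Remove smallest leaf 6, emit neighbor 2.
Step 5: leaves = {2,7}. Remove smallest leaf 2, emit neighbor 8.
Step 6: leaves = {7,8}. Remove smallest leaf 7, emit neighbor 4.
Done: 2 vertices remain (4, 8). Sequence = [1 7 6 2 8 4]

Answer: 1 7 6 2 8 4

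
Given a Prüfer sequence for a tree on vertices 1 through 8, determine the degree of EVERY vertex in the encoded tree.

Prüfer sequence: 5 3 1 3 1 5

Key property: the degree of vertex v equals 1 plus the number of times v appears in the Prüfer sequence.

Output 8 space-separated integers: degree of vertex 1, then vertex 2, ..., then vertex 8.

Answer: 3 1 3 1 3 1 1 1

Derivation:
p_1 = 5: count[5] becomes 1
p_2 = 3: count[3] becomes 1
p_3 = 1: count[1] becomes 1
p_4 = 3: count[3] becomes 2
p_5 = 1: count[1] becomes 2
p_6 = 5: count[5] becomes 2
Degrees (1 + count): deg[1]=1+2=3, deg[2]=1+0=1, deg[3]=1+2=3, deg[4]=1+0=1, deg[5]=1+2=3, deg[6]=1+0=1, deg[7]=1+0=1, deg[8]=1+0=1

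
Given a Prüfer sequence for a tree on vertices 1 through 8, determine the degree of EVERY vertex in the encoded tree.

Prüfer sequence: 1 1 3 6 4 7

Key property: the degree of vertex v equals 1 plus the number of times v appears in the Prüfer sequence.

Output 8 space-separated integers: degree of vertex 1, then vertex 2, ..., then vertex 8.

Answer: 3 1 2 2 1 2 2 1

Derivation:
p_1 = 1: count[1] becomes 1
p_2 = 1: count[1] becomes 2
p_3 = 3: count[3] becomes 1
p_4 = 6: count[6] becomes 1
p_5 = 4: count[4] becomes 1
p_6 = 7: count[7] becomes 1
Degrees (1 + count): deg[1]=1+2=3, deg[2]=1+0=1, deg[3]=1+1=2, deg[4]=1+1=2, deg[5]=1+0=1, deg[6]=1+1=2, deg[7]=1+1=2, deg[8]=1+0=1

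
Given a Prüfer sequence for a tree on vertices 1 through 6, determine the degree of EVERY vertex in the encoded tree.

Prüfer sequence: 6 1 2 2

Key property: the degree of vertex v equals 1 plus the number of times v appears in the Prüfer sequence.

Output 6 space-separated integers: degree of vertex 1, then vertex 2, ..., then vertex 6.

Answer: 2 3 1 1 1 2

Derivation:
p_1 = 6: count[6] becomes 1
p_2 = 1: count[1] becomes 1
p_3 = 2: count[2] becomes 1
p_4 = 2: count[2] becomes 2
Degrees (1 + count): deg[1]=1+1=2, deg[2]=1+2=3, deg[3]=1+0=1, deg[4]=1+0=1, deg[5]=1+0=1, deg[6]=1+1=2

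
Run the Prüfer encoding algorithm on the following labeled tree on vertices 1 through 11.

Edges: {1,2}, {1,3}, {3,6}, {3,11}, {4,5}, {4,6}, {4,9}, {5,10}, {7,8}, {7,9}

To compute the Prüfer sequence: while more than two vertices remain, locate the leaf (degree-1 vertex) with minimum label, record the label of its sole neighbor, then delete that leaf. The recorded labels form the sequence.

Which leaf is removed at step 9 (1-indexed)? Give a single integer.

Answer: 6

Derivation:
Step 1: current leaves = {2,8,10,11}. Remove leaf 2 (neighbor: 1).
Step 2: current leaves = {1,8,10,11}. Remove leaf 1 (neighbor: 3).
Step 3: current leaves = {8,10,11}. Remove leaf 8 (neighbor: 7).
Step 4: current leaves = {7,10,11}. Remove leaf 7 (neighbor: 9).
Step 5: current leaves = {9,10,11}. Remove leaf 9 (neighbor: 4).
Step 6: current leaves = {10,11}. Remove leaf 10 (neighbor: 5).
Step 7: current leaves = {5,11}. Remove leaf 5 (neighbor: 4).
Step 8: current leaves = {4,11}. Remove leaf 4 (neighbor: 6).
Step 9: current leaves = {6,11}. Remove leaf 6 (neighbor: 3).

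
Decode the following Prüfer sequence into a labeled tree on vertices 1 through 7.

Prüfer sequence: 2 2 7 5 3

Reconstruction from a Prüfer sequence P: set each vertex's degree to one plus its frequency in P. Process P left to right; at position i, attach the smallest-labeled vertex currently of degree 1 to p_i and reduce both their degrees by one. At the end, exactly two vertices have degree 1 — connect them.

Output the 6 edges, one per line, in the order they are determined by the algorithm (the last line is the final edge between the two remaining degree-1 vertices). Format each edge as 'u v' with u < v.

Initial degrees: {1:1, 2:3, 3:2, 4:1, 5:2, 6:1, 7:2}
Step 1: smallest deg-1 vertex = 1, p_1 = 2. Add edge {1,2}. Now deg[1]=0, deg[2]=2.
Step 2: smallest deg-1 vertex = 4, p_2 = 2. Add edge {2,4}. Now deg[4]=0, deg[2]=1.
Step 3: smallest deg-1 vertex = 2, p_3 = 7. Add edge {2,7}. Now deg[2]=0, deg[7]=1.
Step 4: smallest deg-1 vertex = 6, p_4 = 5. Add edge {5,6}. Now deg[6]=0, deg[5]=1.
Step 5: smallest deg-1 vertex = 5, p_5 = 3. Add edge {3,5}. Now deg[5]=0, deg[3]=1.
Final: two remaining deg-1 vertices are 3, 7. Add edge {3,7}.

Answer: 1 2
2 4
2 7
5 6
3 5
3 7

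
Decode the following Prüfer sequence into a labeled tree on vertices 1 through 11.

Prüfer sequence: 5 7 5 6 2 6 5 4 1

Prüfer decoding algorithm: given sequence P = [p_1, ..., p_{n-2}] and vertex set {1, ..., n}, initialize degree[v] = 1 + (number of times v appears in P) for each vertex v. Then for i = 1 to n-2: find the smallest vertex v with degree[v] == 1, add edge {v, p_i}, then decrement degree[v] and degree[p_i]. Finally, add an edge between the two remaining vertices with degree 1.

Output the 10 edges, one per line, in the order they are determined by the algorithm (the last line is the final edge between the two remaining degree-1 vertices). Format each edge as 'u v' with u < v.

Answer: 3 5
7 8
5 7
6 9
2 10
2 6
5 6
4 5
1 4
1 11

Derivation:
Initial degrees: {1:2, 2:2, 3:1, 4:2, 5:4, 6:3, 7:2, 8:1, 9:1, 10:1, 11:1}
Step 1: smallest deg-1 vertex = 3, p_1 = 5. Add edge {3,5}. Now deg[3]=0, deg[5]=3.
Step 2: smallest deg-1 vertex = 8, p_2 = 7. Add edge {7,8}. Now deg[8]=0, deg[7]=1.
Step 3: smallest deg-1 vertex = 7, p_3 = 5. Add edge {5,7}. Now deg[7]=0, deg[5]=2.
Step 4: smallest deg-1 vertex = 9, p_4 = 6. Add edge {6,9}. Now deg[9]=0, deg[6]=2.
Step 5: smallest deg-1 vertex = 10, p_5 = 2. Add edge {2,10}. Now deg[10]=0, deg[2]=1.
Step 6: smallest deg-1 vertex = 2, p_6 = 6. Add edge {2,6}. Now deg[2]=0, deg[6]=1.
Step 7: smallest deg-1 vertex = 6, p_7 = 5. Add edge {5,6}. Now deg[6]=0, deg[5]=1.
Step 8: smallest deg-1 vertex = 5, p_8 = 4. Add edge {4,5}. Now deg[5]=0, deg[4]=1.
Step 9: smallest deg-1 vertex = 4, p_9 = 1. Add edge {1,4}. Now deg[4]=0, deg[1]=1.
Final: two remaining deg-1 vertices are 1, 11. Add edge {1,11}.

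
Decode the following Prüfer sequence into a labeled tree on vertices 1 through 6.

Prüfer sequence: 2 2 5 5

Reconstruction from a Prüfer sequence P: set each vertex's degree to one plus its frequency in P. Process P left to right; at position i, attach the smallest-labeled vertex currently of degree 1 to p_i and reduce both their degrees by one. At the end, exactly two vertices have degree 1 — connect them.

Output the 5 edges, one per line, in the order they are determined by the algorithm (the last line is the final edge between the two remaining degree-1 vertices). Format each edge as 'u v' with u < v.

Answer: 1 2
2 3
2 5
4 5
5 6

Derivation:
Initial degrees: {1:1, 2:3, 3:1, 4:1, 5:3, 6:1}
Step 1: smallest deg-1 vertex = 1, p_1 = 2. Add edge {1,2}. Now deg[1]=0, deg[2]=2.
Step 2: smallest deg-1 vertex = 3, p_2 = 2. Add edge {2,3}. Now deg[3]=0, deg[2]=1.
Step 3: smallest deg-1 vertex = 2, p_3 = 5. Add edge {2,5}. Now deg[2]=0, deg[5]=2.
Step 4: smallest deg-1 vertex = 4, p_4 = 5. Add edge {4,5}. Now deg[4]=0, deg[5]=1.
Final: two remaining deg-1 vertices are 5, 6. Add edge {5,6}.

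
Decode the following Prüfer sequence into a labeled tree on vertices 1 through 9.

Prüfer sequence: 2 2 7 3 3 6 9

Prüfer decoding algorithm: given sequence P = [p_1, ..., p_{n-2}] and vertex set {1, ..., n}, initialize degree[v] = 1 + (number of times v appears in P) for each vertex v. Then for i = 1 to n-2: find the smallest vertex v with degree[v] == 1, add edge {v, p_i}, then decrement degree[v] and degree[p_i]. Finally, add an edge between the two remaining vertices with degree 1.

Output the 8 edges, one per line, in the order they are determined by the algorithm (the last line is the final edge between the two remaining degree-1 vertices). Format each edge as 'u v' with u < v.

Initial degrees: {1:1, 2:3, 3:3, 4:1, 5:1, 6:2, 7:2, 8:1, 9:2}
Step 1: smallest deg-1 vertex = 1, p_1 = 2. Add edge {1,2}. Now deg[1]=0, deg[2]=2.
Step 2: smallest deg-1 vertex = 4, p_2 = 2. Add edge {2,4}. Now deg[4]=0, deg[2]=1.
Step 3: smallest deg-1 vertex = 2, p_3 = 7. Add edge {2,7}. Now deg[2]=0, deg[7]=1.
Step 4: smallest deg-1 vertex = 5, p_4 = 3. Add edge {3,5}. Now deg[5]=0, deg[3]=2.
Step 5: smallest deg-1 vertex = 7, p_5 = 3. Add edge {3,7}. Now deg[7]=0, deg[3]=1.
Step 6: smallest deg-1 vertex = 3, p_6 = 6. Add edge {3,6}. Now deg[3]=0, deg[6]=1.
Step 7: smallest deg-1 vertex = 6, p_7 = 9. Add edge {6,9}. Now deg[6]=0, deg[9]=1.
Final: two remaining deg-1 vertices are 8, 9. Add edge {8,9}.

Answer: 1 2
2 4
2 7
3 5
3 7
3 6
6 9
8 9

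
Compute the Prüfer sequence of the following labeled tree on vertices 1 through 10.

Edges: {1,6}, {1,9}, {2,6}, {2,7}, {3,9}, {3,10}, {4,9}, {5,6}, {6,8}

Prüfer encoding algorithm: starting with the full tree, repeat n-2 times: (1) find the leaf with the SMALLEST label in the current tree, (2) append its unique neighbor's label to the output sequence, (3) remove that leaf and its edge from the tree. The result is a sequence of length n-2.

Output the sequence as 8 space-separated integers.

Step 1: leaves = {4,5,7,8,10}. Remove smallest leaf 4, emit neighbor 9.
Step 2: leaves = {5,7,8,10}. Remove smallest leaf 5, emit neighbor 6.
Step 3: leaves = {7,8,10}. Remove smallest leaf 7, emit neighbor 2.
Step 4: leaves = {2,8,10}. Remove smallest leaf 2, emit neighbor 6.
Step 5: leaves = {8,10}. Remove smallest leaf 8, emit neighbor 6.
Step 6: leaves = {6,10}. Remove smallest leaf 6, emit neighbor 1.
Step 7: leaves = {1,10}. Remove smallest leaf 1, emit neighbor 9.
Step 8: leaves = {9,10}. Remove smallest leaf 9, emit neighbor 3.
Done: 2 vertices remain (3, 10). Sequence = [9 6 2 6 6 1 9 3]

Answer: 9 6 2 6 6 1 9 3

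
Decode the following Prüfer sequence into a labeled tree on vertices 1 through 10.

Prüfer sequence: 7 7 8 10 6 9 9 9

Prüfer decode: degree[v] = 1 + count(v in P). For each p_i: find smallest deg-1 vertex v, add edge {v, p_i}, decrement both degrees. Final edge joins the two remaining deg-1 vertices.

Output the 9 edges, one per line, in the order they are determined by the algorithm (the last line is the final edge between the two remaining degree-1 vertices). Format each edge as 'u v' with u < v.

Answer: 1 7
2 7
3 8
4 10
5 6
6 9
7 9
8 9
9 10

Derivation:
Initial degrees: {1:1, 2:1, 3:1, 4:1, 5:1, 6:2, 7:3, 8:2, 9:4, 10:2}
Step 1: smallest deg-1 vertex = 1, p_1 = 7. Add edge {1,7}. Now deg[1]=0, deg[7]=2.
Step 2: smallest deg-1 vertex = 2, p_2 = 7. Add edge {2,7}. Now deg[2]=0, deg[7]=1.
Step 3: smallest deg-1 vertex = 3, p_3 = 8. Add edge {3,8}. Now deg[3]=0, deg[8]=1.
Step 4: smallest deg-1 vertex = 4, p_4 = 10. Add edge {4,10}. Now deg[4]=0, deg[10]=1.
Step 5: smallest deg-1 vertex = 5, p_5 = 6. Add edge {5,6}. Now deg[5]=0, deg[6]=1.
Step 6: smallest deg-1 vertex = 6, p_6 = 9. Add edge {6,9}. Now deg[6]=0, deg[9]=3.
Step 7: smallest deg-1 vertex = 7, p_7 = 9. Add edge {7,9}. Now deg[7]=0, deg[9]=2.
Step 8: smallest deg-1 vertex = 8, p_8 = 9. Add edge {8,9}. Now deg[8]=0, deg[9]=1.
Final: two remaining deg-1 vertices are 9, 10. Add edge {9,10}.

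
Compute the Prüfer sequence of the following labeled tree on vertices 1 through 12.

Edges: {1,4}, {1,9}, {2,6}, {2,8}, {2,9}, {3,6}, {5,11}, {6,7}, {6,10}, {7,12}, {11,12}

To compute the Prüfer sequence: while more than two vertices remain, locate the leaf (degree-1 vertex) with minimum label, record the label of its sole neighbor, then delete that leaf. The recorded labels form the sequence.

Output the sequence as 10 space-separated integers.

Answer: 6 1 9 11 2 2 6 6 7 12

Derivation:
Step 1: leaves = {3,4,5,8,10}. Remove smallest leaf 3, emit neighbor 6.
Step 2: leaves = {4,5,8,10}. Remove smallest leaf 4, emit neighbor 1.
Step 3: leaves = {1,5,8,10}. Remove smallest leaf 1, emit neighbor 9.
Step 4: leaves = {5,8,9,10}. Remove smallest leaf 5, emit neighbor 11.
Step 5: leaves = {8,9,10,11}. Remove smallest leaf 8, emit neighbor 2.
Step 6: leaves = {9,10,11}. Remove smallest leaf 9, emit neighbor 2.
Step 7: leaves = {2,10,11}. Remove smallest leaf 2, emit neighbor 6.
Step 8: leaves = {10,11}. Remove smallest leaf 10, emit neighbor 6.
Step 9: leaves = {6,11}. Remove smallest leaf 6, emit neighbor 7.
Step 10: leaves = {7,11}. Remove smallest leaf 7, emit neighbor 12.
Done: 2 vertices remain (11, 12). Sequence = [6 1 9 11 2 2 6 6 7 12]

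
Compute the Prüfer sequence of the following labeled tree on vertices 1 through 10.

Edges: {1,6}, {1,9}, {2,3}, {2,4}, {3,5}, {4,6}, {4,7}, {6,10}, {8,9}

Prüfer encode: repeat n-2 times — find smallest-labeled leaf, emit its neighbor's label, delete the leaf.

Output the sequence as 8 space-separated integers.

Answer: 3 2 4 4 6 9 1 6

Derivation:
Step 1: leaves = {5,7,8,10}. Remove smallest leaf 5, emit neighbor 3.
Step 2: leaves = {3,7,8,10}. Remove smallest leaf 3, emit neighbor 2.
Step 3: leaves = {2,7,8,10}. Remove smallest leaf 2, emit neighbor 4.
Step 4: leaves = {7,8,10}. Remove smallest leaf 7, emit neighbor 4.
Step 5: leaves = {4,8,10}. Remove smallest leaf 4, emit neighbor 6.
Step 6: leaves = {8,10}. Remove smallest leaf 8, emit neighbor 9.
Step 7: leaves = {9,10}. Remove smallest leaf 9, emit neighbor 1.
Step 8: leaves = {1,10}. Remove smallest leaf 1, emit neighbor 6.
Done: 2 vertices remain (6, 10). Sequence = [3 2 4 4 6 9 1 6]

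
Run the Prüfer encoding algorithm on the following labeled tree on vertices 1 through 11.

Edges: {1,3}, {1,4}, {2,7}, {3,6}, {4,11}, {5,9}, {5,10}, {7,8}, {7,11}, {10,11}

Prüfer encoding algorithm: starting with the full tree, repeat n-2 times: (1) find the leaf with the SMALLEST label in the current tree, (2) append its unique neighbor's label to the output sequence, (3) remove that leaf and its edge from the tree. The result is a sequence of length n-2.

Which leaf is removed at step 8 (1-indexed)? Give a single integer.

Answer: 9

Derivation:
Step 1: current leaves = {2,6,8,9}. Remove leaf 2 (neighbor: 7).
Step 2: current leaves = {6,8,9}. Remove leaf 6 (neighbor: 3).
Step 3: current leaves = {3,8,9}. Remove leaf 3 (neighbor: 1).
Step 4: current leaves = {1,8,9}. Remove leaf 1 (neighbor: 4).
Step 5: current leaves = {4,8,9}. Remove leaf 4 (neighbor: 11).
Step 6: current leaves = {8,9}. Remove leaf 8 (neighbor: 7).
Step 7: current leaves = {7,9}. Remove leaf 7 (neighbor: 11).
Step 8: current leaves = {9,11}. Remove leaf 9 (neighbor: 5).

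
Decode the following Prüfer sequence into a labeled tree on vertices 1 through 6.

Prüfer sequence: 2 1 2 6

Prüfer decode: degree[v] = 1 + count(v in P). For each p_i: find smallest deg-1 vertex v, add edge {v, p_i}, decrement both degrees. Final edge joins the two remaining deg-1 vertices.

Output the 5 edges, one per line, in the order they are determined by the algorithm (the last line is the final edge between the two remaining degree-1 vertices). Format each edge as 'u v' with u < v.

Answer: 2 3
1 4
1 2
2 6
5 6

Derivation:
Initial degrees: {1:2, 2:3, 3:1, 4:1, 5:1, 6:2}
Step 1: smallest deg-1 vertex = 3, p_1 = 2. Add edge {2,3}. Now deg[3]=0, deg[2]=2.
Step 2: smallest deg-1 vertex = 4, p_2 = 1. Add edge {1,4}. Now deg[4]=0, deg[1]=1.
Step 3: smallest deg-1 vertex = 1, p_3 = 2. Add edge {1,2}. Now deg[1]=0, deg[2]=1.
Step 4: smallest deg-1 vertex = 2, p_4 = 6. Add edge {2,6}. Now deg[2]=0, deg[6]=1.
Final: two remaining deg-1 vertices are 5, 6. Add edge {5,6}.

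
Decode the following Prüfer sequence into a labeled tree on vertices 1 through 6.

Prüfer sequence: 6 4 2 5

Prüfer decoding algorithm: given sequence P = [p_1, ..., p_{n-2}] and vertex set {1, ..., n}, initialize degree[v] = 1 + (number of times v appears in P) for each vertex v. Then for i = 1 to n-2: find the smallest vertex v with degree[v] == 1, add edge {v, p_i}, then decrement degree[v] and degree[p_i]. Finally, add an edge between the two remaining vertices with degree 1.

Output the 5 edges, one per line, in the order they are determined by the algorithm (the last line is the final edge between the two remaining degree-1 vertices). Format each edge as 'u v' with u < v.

Initial degrees: {1:1, 2:2, 3:1, 4:2, 5:2, 6:2}
Step 1: smallest deg-1 vertex = 1, p_1 = 6. Add edge {1,6}. Now deg[1]=0, deg[6]=1.
Step 2: smallest deg-1 vertex = 3, p_2 = 4. Add edge {3,4}. Now deg[3]=0, deg[4]=1.
Step 3: smallest deg-1 vertex = 4, p_3 = 2. Add edge {2,4}. Now deg[4]=0, deg[2]=1.
Step 4: smallest deg-1 vertex = 2, p_4 = 5. Add edge {2,5}. Now deg[2]=0, deg[5]=1.
Final: two remaining deg-1 vertices are 5, 6. Add edge {5,6}.

Answer: 1 6
3 4
2 4
2 5
5 6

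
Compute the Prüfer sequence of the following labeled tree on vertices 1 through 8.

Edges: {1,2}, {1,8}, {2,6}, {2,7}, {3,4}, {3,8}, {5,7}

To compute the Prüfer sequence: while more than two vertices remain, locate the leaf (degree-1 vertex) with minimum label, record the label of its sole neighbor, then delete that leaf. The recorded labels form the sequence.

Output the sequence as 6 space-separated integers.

Step 1: leaves = {4,5,6}. Remove smallest leaf 4, emit neighbor 3.
Step 2: leaves = {3,5,6}. Remove smallest leaf 3, emit neighbor 8.
Step 3: leaves = {5,6,8}. Remove smallest leaf 5, emit neighbor 7.
Step 4: leaves = {6,7,8}. Remove smallest leaf 6, emit neighbor 2.
Step 5: leaves = {7,8}. Remove smallest leaf 7, emit neighbor 2.
Step 6: leaves = {2,8}. Remove smallest leaf 2, emit neighbor 1.
Done: 2 vertices remain (1, 8). Sequence = [3 8 7 2 2 1]

Answer: 3 8 7 2 2 1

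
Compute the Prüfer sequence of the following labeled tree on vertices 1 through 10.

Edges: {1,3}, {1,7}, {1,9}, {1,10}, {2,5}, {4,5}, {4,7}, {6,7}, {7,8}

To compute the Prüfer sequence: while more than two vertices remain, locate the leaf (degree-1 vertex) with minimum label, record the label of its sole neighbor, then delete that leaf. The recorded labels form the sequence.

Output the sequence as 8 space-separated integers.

Answer: 5 1 4 7 7 7 1 1

Derivation:
Step 1: leaves = {2,3,6,8,9,10}. Remove smallest leaf 2, emit neighbor 5.
Step 2: leaves = {3,5,6,8,9,10}. Remove smallest leaf 3, emit neighbor 1.
Step 3: leaves = {5,6,8,9,10}. Remove smallest leaf 5, emit neighbor 4.
Step 4: leaves = {4,6,8,9,10}. Remove smallest leaf 4, emit neighbor 7.
Step 5: leaves = {6,8,9,10}. Remove smallest leaf 6, emit neighbor 7.
Step 6: leaves = {8,9,10}. Remove smallest leaf 8, emit neighbor 7.
Step 7: leaves = {7,9,10}. Remove smallest leaf 7, emit neighbor 1.
Step 8: leaves = {9,10}. Remove smallest leaf 9, emit neighbor 1.
Done: 2 vertices remain (1, 10). Sequence = [5 1 4 7 7 7 1 1]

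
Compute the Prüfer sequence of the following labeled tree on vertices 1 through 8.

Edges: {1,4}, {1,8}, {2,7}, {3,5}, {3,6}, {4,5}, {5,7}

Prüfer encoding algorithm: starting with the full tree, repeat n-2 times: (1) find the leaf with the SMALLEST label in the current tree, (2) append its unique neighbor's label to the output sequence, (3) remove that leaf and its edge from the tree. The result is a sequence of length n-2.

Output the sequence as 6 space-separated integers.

Step 1: leaves = {2,6,8}. Remove smallest leaf 2, emit neighbor 7.
Step 2: leaves = {6,7,8}. Remove smallest leaf 6, emit neighbor 3.
Step 3: leaves = {3,7,8}. Remove smallest leaf 3, emit neighbor 5.
Step 4: leaves = {7,8}. Remove smallest leaf 7, emit neighbor 5.
Step 5: leaves = {5,8}. Remove smallest leaf 5, emit neighbor 4.
Step 6: leaves = {4,8}. Remove smallest leaf 4, emit neighbor 1.
Done: 2 vertices remain (1, 8). Sequence = [7 3 5 5 4 1]

Answer: 7 3 5 5 4 1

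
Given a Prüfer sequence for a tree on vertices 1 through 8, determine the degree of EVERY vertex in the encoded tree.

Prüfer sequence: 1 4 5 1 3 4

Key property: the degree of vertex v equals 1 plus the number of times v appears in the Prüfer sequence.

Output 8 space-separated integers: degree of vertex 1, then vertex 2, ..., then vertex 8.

p_1 = 1: count[1] becomes 1
p_2 = 4: count[4] becomes 1
p_3 = 5: count[5] becomes 1
p_4 = 1: count[1] becomes 2
p_5 = 3: count[3] becomes 1
p_6 = 4: count[4] becomes 2
Degrees (1 + count): deg[1]=1+2=3, deg[2]=1+0=1, deg[3]=1+1=2, deg[4]=1+2=3, deg[5]=1+1=2, deg[6]=1+0=1, deg[7]=1+0=1, deg[8]=1+0=1

Answer: 3 1 2 3 2 1 1 1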